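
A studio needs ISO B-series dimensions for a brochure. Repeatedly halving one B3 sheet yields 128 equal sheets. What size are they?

128 = 2^7, so 7 halving steps.
B3 → B4 → … → B10 after 7 steps.

B10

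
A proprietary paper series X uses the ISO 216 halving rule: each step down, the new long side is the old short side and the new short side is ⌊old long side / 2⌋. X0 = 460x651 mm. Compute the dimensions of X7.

X1 = 325 × 460 mm (from X0 by 1 halving).
X2: ⌊460/2⌋ × 325 = 230 × 325 mm
X3: ⌊325/2⌋ × 230 = 162 × 230 mm
X4: ⌊230/2⌋ × 162 = 115 × 162 mm
X5: ⌊162/2⌋ × 115 = 81 × 115 mm
X6: ⌊115/2⌋ × 81 = 57 × 81 mm
X7: ⌊81/2⌋ × 57 = 40 × 57 mm

40 × 57 mm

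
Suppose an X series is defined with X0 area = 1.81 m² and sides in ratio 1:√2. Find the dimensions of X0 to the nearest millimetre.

1131 × 1600 mm

Let the short side be w mm. Then w · w√2 = 1.81 m² = 1,810,000 mm².
w² = 1,810,000/√2, so w ≈ 1131.3 mm; long side = w√2 ≈ 1599.9 mm.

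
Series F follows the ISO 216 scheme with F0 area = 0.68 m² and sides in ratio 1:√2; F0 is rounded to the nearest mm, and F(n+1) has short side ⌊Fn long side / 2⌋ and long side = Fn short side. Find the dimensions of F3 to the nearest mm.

245 × 346 mm

Let F0's short side be w mm. w · w√2 = 0.68 m² = 680,000 mm², so w ≈ 693.4 mm and w√2 ≈ 980.6 mm → F0 = 693 × 981 mm.
F1: ⌊981/2⌋ × 693 = 490 × 693 mm
F2: ⌊693/2⌋ × 490 = 346 × 490 mm
F3: ⌊490/2⌋ × 346 = 245 × 346 mm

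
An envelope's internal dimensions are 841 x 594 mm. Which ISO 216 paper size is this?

A1 (594 × 841 mm)

Aspect ratio 841/594 ≈ 1.416 — close to the ISO √2 ≈ 1.414.
In the A-series (A0 area = 1 m²): A1 = 594 × 841 mm.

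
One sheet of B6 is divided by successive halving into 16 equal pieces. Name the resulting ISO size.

B10

16 = 2^4, so 4 halving steps.
B6 → B7 → … → B10 after 4 steps.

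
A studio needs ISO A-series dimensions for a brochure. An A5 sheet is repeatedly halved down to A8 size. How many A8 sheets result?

Each ISO step halves the sheet: 1 × A5 → 2 × A6 → 4 × A7 → 8 × A8
From A5 to A8 is 3 halving steps: 2^3 = 8.

8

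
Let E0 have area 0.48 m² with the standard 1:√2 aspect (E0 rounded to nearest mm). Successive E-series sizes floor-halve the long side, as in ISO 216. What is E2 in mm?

Let E0's short side be w mm. w · w√2 = 0.48 m² = 480,000 mm², so w ≈ 582.6 mm and w√2 ≈ 823.9 mm → E0 = 583 × 824 mm.
E1: ⌊824/2⌋ × 583 = 412 × 583 mm
E2: ⌊583/2⌋ × 412 = 291 × 412 mm

291 × 412 mm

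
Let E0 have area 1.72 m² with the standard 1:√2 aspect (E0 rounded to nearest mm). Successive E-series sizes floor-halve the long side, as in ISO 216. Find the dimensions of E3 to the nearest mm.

Let E0's short side be w mm. w · w√2 = 1.72 m² = 1,720,000 mm², so w ≈ 1102.8 mm and w√2 ≈ 1559.6 mm → E0 = 1103 × 1560 mm.
E1: ⌊1560/2⌋ × 1103 = 780 × 1103 mm
E2: ⌊1103/2⌋ × 780 = 551 × 780 mm
E3: ⌊780/2⌋ × 551 = 390 × 551 mm

390 × 551 mm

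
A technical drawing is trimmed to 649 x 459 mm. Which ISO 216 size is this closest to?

C2 (458 × 648 mm)

Aspect ratio 649/459 ≈ 1.414 — close to the ISO √2 ≈ 1.414.
In the C-series (envelope sizes, between A and B): C2 = 458 × 648 mm.
Off by 2 mm total — nearest standard size.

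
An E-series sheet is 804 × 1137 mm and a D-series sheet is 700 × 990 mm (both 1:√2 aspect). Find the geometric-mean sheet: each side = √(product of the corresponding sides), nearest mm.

750 × 1061 mm

Short side: √(804 · 700) = √562800 ≈ 750.2 → 750 mm
Long side: √(1137 · 990) = √1125630 ≈ 1061.0 → 1061 mm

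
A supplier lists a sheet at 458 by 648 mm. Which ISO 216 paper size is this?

Aspect ratio 648/458 ≈ 1.415 — close to the ISO √2 ≈ 1.414.
In the C-series (envelope sizes, between A and B): C2 = 458 × 648 mm.

C2 (458 × 648 mm)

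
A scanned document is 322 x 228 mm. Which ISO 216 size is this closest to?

C4 (229 × 324 mm)

Aspect ratio 322/228 ≈ 1.412 — close to the ISO √2 ≈ 1.414.
In the C-series (envelope sizes, between A and B): C4 = 229 × 324 mm.
Off by 3 mm total — nearest standard size.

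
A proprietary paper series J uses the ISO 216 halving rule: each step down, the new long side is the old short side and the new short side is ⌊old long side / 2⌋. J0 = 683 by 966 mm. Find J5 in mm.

120 × 170 mm

J1: ⌊966/2⌋ × 683 = 483 × 683 mm
J2: ⌊683/2⌋ × 483 = 341 × 483 mm
J3: ⌊483/2⌋ × 341 = 241 × 341 mm
J4: ⌊341/2⌋ × 241 = 170 × 241 mm
J5: ⌊241/2⌋ × 170 = 120 × 170 mm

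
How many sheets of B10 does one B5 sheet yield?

Each ISO step halves the sheet: 1 × B5 → 2 × B6 → 4 × B7 → 8 × B8 → …
From B5 to B10 is 5 halving steps: 2^5 = 32.

32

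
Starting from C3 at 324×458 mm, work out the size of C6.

C4: ⌊458/2⌋ × 324 = 229 × 324 mm
C5: ⌊324/2⌋ × 229 = 162 × 229 mm
C6: ⌊229/2⌋ × 162 = 114 × 162 mm

114 × 162 mm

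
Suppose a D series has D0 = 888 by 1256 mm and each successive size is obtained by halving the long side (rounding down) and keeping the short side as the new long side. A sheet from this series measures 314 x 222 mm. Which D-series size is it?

D4

D0: 888 × 1256 mm
D1: 628 × 888 mm
D2: 444 × 628 mm
D3: 314 × 444 mm
D4: 222 × 314 mm
D5: 157 × 222 mm
→ matches D4.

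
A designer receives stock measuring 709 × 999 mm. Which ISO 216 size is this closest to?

B1 (707 × 1000 mm)

Aspect ratio 999/709 ≈ 1.409 — close to the ISO √2 ≈ 1.414.
In the B-series (B0 = 1000 × 1414 mm): B1 = 707 × 1000 mm.
Off by 3 mm total — nearest standard size.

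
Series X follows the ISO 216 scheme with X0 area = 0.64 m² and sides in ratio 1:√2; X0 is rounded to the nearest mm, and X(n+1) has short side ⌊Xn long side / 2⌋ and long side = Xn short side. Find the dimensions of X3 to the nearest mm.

Let X0's short side be w mm. w · w√2 = 0.64 m² = 640,000 mm², so w ≈ 672.7 mm and w√2 ≈ 951.4 mm → X0 = 673 × 951 mm.
X1: ⌊951/2⌋ × 673 = 475 × 673 mm
X2: ⌊673/2⌋ × 475 = 336 × 475 mm
X3: ⌊475/2⌋ × 336 = 237 × 336 mm

237 × 336 mm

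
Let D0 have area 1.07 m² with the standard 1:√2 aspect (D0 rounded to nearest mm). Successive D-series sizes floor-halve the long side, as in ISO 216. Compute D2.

435 × 615 mm

Let D0's short side be w mm. w · w√2 = 1.07 m² = 1,070,000 mm², so w ≈ 869.8 mm and w√2 ≈ 1230.1 mm → D0 = 870 × 1230 mm.
D1: ⌊1230/2⌋ × 870 = 615 × 870 mm
D2: ⌊870/2⌋ × 615 = 435 × 615 mm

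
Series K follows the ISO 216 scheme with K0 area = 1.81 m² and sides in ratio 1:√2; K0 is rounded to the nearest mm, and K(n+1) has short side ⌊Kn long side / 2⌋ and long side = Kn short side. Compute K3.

Let K0's short side be w mm. w · w√2 = 1.81 m² = 1,810,000 mm², so w ≈ 1131.3 mm and w√2 ≈ 1599.9 mm → K0 = 1131 × 1600 mm.
K1: ⌊1600/2⌋ × 1131 = 800 × 1131 mm
K2: ⌊1131/2⌋ × 800 = 565 × 800 mm
K3: ⌊800/2⌋ × 565 = 400 × 565 mm

400 × 565 mm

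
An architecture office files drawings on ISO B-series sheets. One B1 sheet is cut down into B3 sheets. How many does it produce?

4

Each ISO step halves the sheet: 1 × B1 → 2 × B2 → 4 × B3
From B1 to B3 is 2 halving steps: 2^2 = 4.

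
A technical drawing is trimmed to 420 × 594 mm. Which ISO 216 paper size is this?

Aspect ratio 594/420 ≈ 1.414 — close to the ISO √2 ≈ 1.414.
In the A-series (A0 area = 1 m²): A2 = 420 × 594 mm.

A2 (420 × 594 mm)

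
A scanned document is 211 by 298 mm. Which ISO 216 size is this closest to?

Aspect ratio 298/211 ≈ 1.412 — close to the ISO √2 ≈ 1.414.
In the A-series (A0 area = 1 m²): A4 = 210 × 297 mm.
Off by 2 mm total — nearest standard size.

A4 (210 × 297 mm)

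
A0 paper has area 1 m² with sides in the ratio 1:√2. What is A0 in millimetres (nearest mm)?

841 × 1189 mm

Let the short side be w mm. Then the long side is w√2 and w · w√2 = 10⁶ mm².
w² = 10⁶/√2, so w = 1000 / 2^(1/4) ≈ 840.9 mm; long side = 1000 · 2^(1/4) ≈ 1189.2 mm.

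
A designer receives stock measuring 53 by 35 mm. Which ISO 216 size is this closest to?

A9 (37 × 52 mm)

Aspect ratio 53/35 ≈ 1.514 (ISO target is √2 ≈ 1.414).
In the A-series (A0 area = 1 m²): A9 = 37 × 52 mm.
Off by 3 mm total — nearest standard size.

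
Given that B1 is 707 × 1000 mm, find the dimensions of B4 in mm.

B2: ⌊1000/2⌋ × 707 = 500 × 707 mm
B3: ⌊707/2⌋ × 500 = 353 × 500 mm
B4: ⌊500/2⌋ × 353 = 250 × 353 mm

250 × 353 mm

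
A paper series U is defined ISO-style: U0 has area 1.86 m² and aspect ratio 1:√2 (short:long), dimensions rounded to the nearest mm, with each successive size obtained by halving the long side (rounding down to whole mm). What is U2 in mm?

573 × 811 mm

Let U0's short side be w mm. w · w√2 = 1.86 m² = 1,860,000 mm², so w ≈ 1146.8 mm and w√2 ≈ 1621.9 mm → U0 = 1147 × 1622 mm.
U1: ⌊1622/2⌋ × 1147 = 811 × 1147 mm
U2: ⌊1147/2⌋ × 811 = 573 × 811 mm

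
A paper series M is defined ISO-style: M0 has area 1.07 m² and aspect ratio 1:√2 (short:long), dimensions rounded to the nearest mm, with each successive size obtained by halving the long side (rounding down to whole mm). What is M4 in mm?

217 × 307 mm

Let M0's short side be w mm. w · w√2 = 1.07 m² = 1,070,000 mm², so w ≈ 869.8 mm and w√2 ≈ 1230.1 mm → M0 = 870 × 1230 mm.
M1: ⌊1230/2⌋ × 870 = 615 × 870 mm
M2: ⌊870/2⌋ × 615 = 435 × 615 mm
M3: ⌊615/2⌋ × 435 = 307 × 435 mm
M4: ⌊435/2⌋ × 307 = 217 × 307 mm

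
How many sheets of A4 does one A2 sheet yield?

Each ISO step halves the sheet: 1 × A2 → 2 × A3 → 4 × A4
From A2 to A4 is 2 halving steps: 2^2 = 4.

4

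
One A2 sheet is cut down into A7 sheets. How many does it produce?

A2 = 420 × 594 mm; A7 = 74 × 105 mm.
Each halving step doubles the count; 5 steps from A2 to A7.
2^5 = 32.

32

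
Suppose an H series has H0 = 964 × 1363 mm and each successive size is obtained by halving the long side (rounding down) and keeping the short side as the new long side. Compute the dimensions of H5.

H1: ⌊1363/2⌋ × 964 = 681 × 964 mm
H2: ⌊964/2⌋ × 681 = 482 × 681 mm
H3: ⌊681/2⌋ × 482 = 340 × 482 mm
H4: ⌊482/2⌋ × 340 = 241 × 340 mm
H5: ⌊340/2⌋ × 241 = 170 × 241 mm

170 × 241 mm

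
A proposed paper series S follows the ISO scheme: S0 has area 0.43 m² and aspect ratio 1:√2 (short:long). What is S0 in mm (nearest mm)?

551 × 780 mm

Let the short side be w mm. Then w · w√2 = 0.43 m² = 430,000 mm².
w² = 430,000/√2, so w ≈ 551.4 mm; long side = w√2 ≈ 779.8 mm.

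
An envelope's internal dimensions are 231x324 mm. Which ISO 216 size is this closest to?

Aspect ratio 324/231 ≈ 1.403 — close to the ISO √2 ≈ 1.414.
In the C-series (envelope sizes, between A and B): C4 = 229 × 324 mm.
Off by 2 mm total — nearest standard size.

C4 (229 × 324 mm)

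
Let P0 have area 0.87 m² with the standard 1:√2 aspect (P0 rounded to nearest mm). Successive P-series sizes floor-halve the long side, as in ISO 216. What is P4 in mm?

Let P0's short side be w mm. w · w√2 = 0.87 m² = 870,000 mm², so w ≈ 784.3 mm and w√2 ≈ 1109.2 mm → P0 = 784 × 1109 mm.
P1: ⌊1109/2⌋ × 784 = 554 × 784 mm
P2: ⌊784/2⌋ × 554 = 392 × 554 mm
P3: ⌊554/2⌋ × 392 = 277 × 392 mm
P4: ⌊392/2⌋ × 277 = 196 × 277 mm

196 × 277 mm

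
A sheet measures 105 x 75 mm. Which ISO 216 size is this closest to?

A7 (74 × 105 mm)

Aspect ratio 105/75 ≈ 1.400 — close to the ISO √2 ≈ 1.414.
In the A-series (A0 area = 1 m²): A7 = 74 × 105 mm.
Off by 1 mm total — nearest standard size.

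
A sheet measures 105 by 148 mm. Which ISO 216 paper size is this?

A6 (105 × 148 mm)

Aspect ratio 148/105 ≈ 1.410 — close to the ISO √2 ≈ 1.414.
In the A-series (A0 area = 1 m²): A6 = 105 × 148 mm.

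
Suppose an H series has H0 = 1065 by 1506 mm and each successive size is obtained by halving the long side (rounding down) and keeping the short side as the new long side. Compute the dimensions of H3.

376 × 532 mm

H1: ⌊1506/2⌋ × 1065 = 753 × 1065 mm
H2: ⌊1065/2⌋ × 753 = 532 × 753 mm
H3: ⌊753/2⌋ × 532 = 376 × 532 mm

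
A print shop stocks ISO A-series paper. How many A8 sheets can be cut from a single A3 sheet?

32

Each ISO step halves the sheet: 1 × A3 → 2 × A4 → 4 × A5 → 8 × A6 → …
From A3 to A8 is 5 halving steps: 2^5 = 32.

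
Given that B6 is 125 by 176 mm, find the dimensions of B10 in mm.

B7: ⌊176/2⌋ × 125 = 88 × 125 mm
B8: ⌊125/2⌋ × 88 = 62 × 88 mm
B9: ⌊88/2⌋ × 62 = 44 × 62 mm
B10: ⌊62/2⌋ × 44 = 31 × 44 mm

31 × 44 mm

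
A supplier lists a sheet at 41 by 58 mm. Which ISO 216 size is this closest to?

C9 (40 × 57 mm)

Aspect ratio 58/41 ≈ 1.415 — close to the ISO √2 ≈ 1.414.
In the C-series (envelope sizes, between A and B): C9 = 40 × 57 mm.
Off by 2 mm total — nearest standard size.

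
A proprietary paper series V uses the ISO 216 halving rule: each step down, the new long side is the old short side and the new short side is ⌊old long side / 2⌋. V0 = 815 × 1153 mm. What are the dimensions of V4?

V1: ⌊1153/2⌋ × 815 = 576 × 815 mm
V2: ⌊815/2⌋ × 576 = 407 × 576 mm
V3: ⌊576/2⌋ × 407 = 288 × 407 mm
V4: ⌊407/2⌋ × 288 = 203 × 288 mm

203 × 288 mm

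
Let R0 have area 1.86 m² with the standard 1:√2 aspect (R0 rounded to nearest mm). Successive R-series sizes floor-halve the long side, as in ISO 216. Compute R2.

573 × 811 mm

Let R0's short side be w mm. w · w√2 = 1.86 m² = 1,860,000 mm², so w ≈ 1146.8 mm and w√2 ≈ 1621.9 mm → R0 = 1147 × 1622 mm.
R1: ⌊1622/2⌋ × 1147 = 811 × 1147 mm
R2: ⌊1147/2⌋ × 811 = 573 × 811 mm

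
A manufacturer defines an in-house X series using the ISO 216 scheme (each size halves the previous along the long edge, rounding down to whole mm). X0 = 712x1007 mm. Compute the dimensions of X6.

89 × 125 mm

X1: ⌊1007/2⌋ × 712 = 503 × 712 mm
X2: ⌊712/2⌋ × 503 = 356 × 503 mm
X3: ⌊503/2⌋ × 356 = 251 × 356 mm
X4: ⌊356/2⌋ × 251 = 178 × 251 mm
X5: ⌊251/2⌋ × 178 = 125 × 178 mm
X6: ⌊178/2⌋ × 125 = 89 × 125 mm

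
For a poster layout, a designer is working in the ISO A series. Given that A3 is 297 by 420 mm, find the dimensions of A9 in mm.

37 × 52 mm

A4: ⌊420/2⌋ × 297 = 210 × 297 mm
A5: ⌊297/2⌋ × 210 = 148 × 210 mm
A6: ⌊210/2⌋ × 148 = 105 × 148 mm
A7: ⌊148/2⌋ × 105 = 74 × 105 mm
A8: ⌊105/2⌋ × 74 = 52 × 74 mm
A9: ⌊74/2⌋ × 52 = 37 × 52 mm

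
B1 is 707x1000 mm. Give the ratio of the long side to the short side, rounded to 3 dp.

1000 / 707 = 1.414
Matches √2 ≈ 1.414 — the ISO 216 defining ratio.

1.414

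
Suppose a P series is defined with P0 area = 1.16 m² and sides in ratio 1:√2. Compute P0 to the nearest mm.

906 × 1281 mm

Let the short side be w mm. Then w · w√2 = 1.16 m² = 1,160,000 mm².
w² = 1,160,000/√2, so w ≈ 905.7 mm; long side = w√2 ≈ 1280.8 mm.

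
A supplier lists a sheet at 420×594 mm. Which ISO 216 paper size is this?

Aspect ratio 594/420 ≈ 1.414 — close to the ISO √2 ≈ 1.414.
In the A-series (A0 area = 1 m²): A2 = 420 × 594 mm.

A2 (420 × 594 mm)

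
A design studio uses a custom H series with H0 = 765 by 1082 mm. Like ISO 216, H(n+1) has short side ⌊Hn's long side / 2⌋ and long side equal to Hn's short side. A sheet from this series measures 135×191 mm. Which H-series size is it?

H5

H0: 765 × 1082 mm
H1: 541 × 765 mm
H2: 382 × 541 mm
H3: 270 × 382 mm
H4: 191 × 270 mm
H5: 135 × 191 mm
H6: 95 × 135 mm
→ matches H5.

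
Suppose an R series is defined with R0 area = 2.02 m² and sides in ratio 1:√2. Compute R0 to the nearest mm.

1195 × 1690 mm

Let the short side be w mm. Then w · w√2 = 2.02 m² = 2,020,000 mm².
w² = 2,020,000/√2, so w ≈ 1195.1 mm; long side = w√2 ≈ 1690.2 mm.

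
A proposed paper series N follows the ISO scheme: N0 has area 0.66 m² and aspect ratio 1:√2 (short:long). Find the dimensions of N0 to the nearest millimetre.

683 × 966 mm

Let the short side be w mm. Then w · w√2 = 0.66 m² = 660,000 mm².
w² = 660,000/√2, so w ≈ 683.1 mm; long side = w√2 ≈ 966.1 mm.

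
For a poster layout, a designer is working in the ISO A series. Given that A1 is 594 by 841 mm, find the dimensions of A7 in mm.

A2: ⌊841/2⌋ × 594 = 420 × 594 mm
A3: ⌊594/2⌋ × 420 = 297 × 420 mm
A4: ⌊420/2⌋ × 297 = 210 × 297 mm
A5: ⌊297/2⌋ × 210 = 148 × 210 mm
A6: ⌊210/2⌋ × 148 = 105 × 148 mm
A7: ⌊148/2⌋ × 105 = 74 × 105 mm

74 × 105 mm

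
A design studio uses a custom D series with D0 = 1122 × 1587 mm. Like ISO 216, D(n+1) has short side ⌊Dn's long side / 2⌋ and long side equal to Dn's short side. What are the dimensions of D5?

198 × 280 mm

D1: ⌊1587/2⌋ × 1122 = 793 × 1122 mm
D2: ⌊1122/2⌋ × 793 = 561 × 793 mm
D3: ⌊793/2⌋ × 561 = 396 × 561 mm
D4: ⌊561/2⌋ × 396 = 280 × 396 mm
D5: ⌊396/2⌋ × 280 = 198 × 280 mm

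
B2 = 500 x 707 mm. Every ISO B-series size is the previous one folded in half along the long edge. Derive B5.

B3: ⌊707/2⌋ × 500 = 353 × 500 mm
B4: ⌊500/2⌋ × 353 = 250 × 353 mm
B5: ⌊353/2⌋ × 250 = 176 × 250 mm

176 × 250 mm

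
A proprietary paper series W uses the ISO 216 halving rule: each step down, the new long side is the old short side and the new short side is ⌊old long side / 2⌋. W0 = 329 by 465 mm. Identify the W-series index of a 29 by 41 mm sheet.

W7

W0: 329 × 465 mm
W1: 232 × 329 mm
W2: 164 × 232 mm
W3: 116 × 164 mm
W4: 82 × 116 mm
W5: 58 × 82 mm
W6: 41 × 58 mm
W7: 29 × 41 mm
W8: 20 × 29 mm
→ matches W7.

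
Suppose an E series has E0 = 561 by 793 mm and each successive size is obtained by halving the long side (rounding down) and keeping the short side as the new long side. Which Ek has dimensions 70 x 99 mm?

E0: 561 × 793 mm
E1: 396 × 561 mm
E2: 280 × 396 mm
E3: 198 × 280 mm
E4: 140 × 198 mm
E5: 99 × 140 mm
E6: 70 × 99 mm
E7: 49 × 70 mm
→ matches E6.

E6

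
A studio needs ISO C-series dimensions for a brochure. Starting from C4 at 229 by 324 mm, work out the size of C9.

C5: ⌊324/2⌋ × 229 = 162 × 229 mm
C6: ⌊229/2⌋ × 162 = 114 × 162 mm
C7: ⌊162/2⌋ × 114 = 81 × 114 mm
C8: ⌊114/2⌋ × 81 = 57 × 81 mm
C9: ⌊81/2⌋ × 57 = 40 × 57 mm

40 × 57 mm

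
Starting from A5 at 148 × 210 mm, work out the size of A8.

52 × 74 mm

A6: ⌊210/2⌋ × 148 = 105 × 148 mm
A7: ⌊148/2⌋ × 105 = 74 × 105 mm
A8: ⌊105/2⌋ × 74 = 52 × 74 mm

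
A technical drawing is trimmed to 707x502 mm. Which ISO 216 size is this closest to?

Aspect ratio 707/502 ≈ 1.408 — close to the ISO √2 ≈ 1.414.
In the B-series (B0 = 1000 × 1414 mm): B2 = 500 × 707 mm.
Off by 2 mm total — nearest standard size.

B2 (500 × 707 mm)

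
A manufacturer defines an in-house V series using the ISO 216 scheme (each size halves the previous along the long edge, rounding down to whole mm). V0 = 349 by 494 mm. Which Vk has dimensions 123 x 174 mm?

V3

V0: 349 × 494 mm
V1: 247 × 349 mm
V2: 174 × 247 mm
V3: 123 × 174 mm
V4: 87 × 123 mm
→ matches V3.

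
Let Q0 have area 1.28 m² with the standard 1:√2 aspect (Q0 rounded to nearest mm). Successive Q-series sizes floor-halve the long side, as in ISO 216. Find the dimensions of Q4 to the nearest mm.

237 × 336 mm

Let Q0's short side be w mm. w · w√2 = 1.28 m² = 1,280,000 mm², so w ≈ 951.4 mm and w√2 ≈ 1345.4 mm → Q0 = 951 × 1345 mm.
Q1: ⌊1345/2⌋ × 951 = 672 × 951 mm
Q2: ⌊951/2⌋ × 672 = 475 × 672 mm
Q3: ⌊672/2⌋ × 475 = 336 × 475 mm
Q4: ⌊475/2⌋ × 336 = 237 × 336 mm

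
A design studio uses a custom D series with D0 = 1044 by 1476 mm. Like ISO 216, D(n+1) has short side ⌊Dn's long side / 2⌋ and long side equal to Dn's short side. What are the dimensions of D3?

369 × 522 mm

D1: ⌊1476/2⌋ × 1044 = 738 × 1044 mm
D2: ⌊1044/2⌋ × 738 = 522 × 738 mm
D3: ⌊738/2⌋ × 522 = 369 × 522 mm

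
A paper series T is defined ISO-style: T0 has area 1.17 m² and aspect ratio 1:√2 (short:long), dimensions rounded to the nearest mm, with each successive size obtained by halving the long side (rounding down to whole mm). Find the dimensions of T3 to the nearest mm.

Let T0's short side be w mm. w · w√2 = 1.17 m² = 1,170,000 mm², so w ≈ 909.6 mm and w√2 ≈ 1286.3 mm → T0 = 910 × 1286 mm.
T1: ⌊1286/2⌋ × 910 = 643 × 910 mm
T2: ⌊910/2⌋ × 643 = 455 × 643 mm
T3: ⌊643/2⌋ × 455 = 321 × 455 mm

321 × 455 mm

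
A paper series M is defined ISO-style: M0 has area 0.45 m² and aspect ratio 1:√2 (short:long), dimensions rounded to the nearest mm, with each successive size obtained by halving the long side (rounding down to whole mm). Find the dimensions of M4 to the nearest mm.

141 × 199 mm

Let M0's short side be w mm. w · w√2 = 0.45 m² = 450,000 mm², so w ≈ 564.1 mm and w√2 ≈ 797.7 mm → M0 = 564 × 798 mm.
M1: ⌊798/2⌋ × 564 = 399 × 564 mm
M2: ⌊564/2⌋ × 399 = 282 × 399 mm
M3: ⌊399/2⌋ × 282 = 199 × 282 mm
M4: ⌊282/2⌋ × 199 = 141 × 199 mm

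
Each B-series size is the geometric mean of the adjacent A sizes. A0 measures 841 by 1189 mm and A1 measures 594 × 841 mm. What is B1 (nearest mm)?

Short side: √(841 · 594) = √499554 ≈ 706.8 → 707 mm
Long side: √(1189 · 841) = √999949 ≈ 1000.0 → 1000 mm

707 × 1000 mm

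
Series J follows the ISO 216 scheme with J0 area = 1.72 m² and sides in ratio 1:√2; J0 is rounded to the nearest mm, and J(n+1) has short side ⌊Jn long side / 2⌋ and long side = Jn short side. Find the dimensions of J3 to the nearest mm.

Let J0's short side be w mm. w · w√2 = 1.72 m² = 1,720,000 mm², so w ≈ 1102.8 mm and w√2 ≈ 1559.6 mm → J0 = 1103 × 1560 mm.
J1: ⌊1560/2⌋ × 1103 = 780 × 1103 mm
J2: ⌊1103/2⌋ × 780 = 551 × 780 mm
J3: ⌊780/2⌋ × 551 = 390 × 551 mm

390 × 551 mm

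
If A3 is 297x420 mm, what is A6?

105 × 148 mm

A4: ⌊420/2⌋ × 297 = 210 × 297 mm
A5: ⌊297/2⌋ × 210 = 148 × 210 mm
A6: ⌊210/2⌋ × 148 = 105 × 148 mm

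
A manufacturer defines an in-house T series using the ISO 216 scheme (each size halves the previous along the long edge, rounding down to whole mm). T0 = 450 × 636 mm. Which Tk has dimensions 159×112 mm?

T4

T0: 450 × 636 mm
T1: 318 × 450 mm
T2: 225 × 318 mm
T3: 159 × 225 mm
T4: 112 × 159 mm
T5: 79 × 112 mm
→ matches T4.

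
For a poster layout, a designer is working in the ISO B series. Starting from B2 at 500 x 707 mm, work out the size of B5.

176 × 250 mm

B3: ⌊707/2⌋ × 500 = 353 × 500 mm
B4: ⌊500/2⌋ × 353 = 250 × 353 mm
B5: ⌊353/2⌋ × 250 = 176 × 250 mm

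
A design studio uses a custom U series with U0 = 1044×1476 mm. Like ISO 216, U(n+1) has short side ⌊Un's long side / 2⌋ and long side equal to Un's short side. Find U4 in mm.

261 × 369 mm

U1: ⌊1476/2⌋ × 1044 = 738 × 1044 mm
U2: ⌊1044/2⌋ × 738 = 522 × 738 mm
U3: ⌊738/2⌋ × 522 = 369 × 522 mm
U4: ⌊522/2⌋ × 369 = 261 × 369 mm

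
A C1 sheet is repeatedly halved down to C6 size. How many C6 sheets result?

32

Each ISO step halves the sheet: 1 × C1 → 2 × C2 → 4 × C3 → 8 × C4 → …
From C1 to C6 is 5 halving steps: 2^5 = 32.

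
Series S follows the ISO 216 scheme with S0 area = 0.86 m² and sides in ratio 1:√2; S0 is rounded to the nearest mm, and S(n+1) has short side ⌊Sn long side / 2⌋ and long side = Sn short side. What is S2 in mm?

390 × 551 mm

Let S0's short side be w mm. w · w√2 = 0.86 m² = 860,000 mm², so w ≈ 779.8 mm and w√2 ≈ 1102.8 mm → S0 = 780 × 1103 mm.
S1: ⌊1103/2⌋ × 780 = 551 × 780 mm
S2: ⌊780/2⌋ × 551 = 390 × 551 mm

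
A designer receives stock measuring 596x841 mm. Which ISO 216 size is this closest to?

A1 (594 × 841 mm)

Aspect ratio 841/596 ≈ 1.411 — close to the ISO √2 ≈ 1.414.
In the A-series (A0 area = 1 m²): A1 = 594 × 841 mm.
Off by 2 mm total — nearest standard size.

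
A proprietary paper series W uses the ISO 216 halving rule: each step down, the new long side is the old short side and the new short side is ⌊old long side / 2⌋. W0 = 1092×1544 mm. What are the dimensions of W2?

W1: ⌊1544/2⌋ × 1092 = 772 × 1092 mm
W2: ⌊1092/2⌋ × 772 = 546 × 772 mm

546 × 772 mm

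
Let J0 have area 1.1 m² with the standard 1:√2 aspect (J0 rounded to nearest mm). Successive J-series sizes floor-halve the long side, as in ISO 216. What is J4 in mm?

Let J0's short side be w mm. w · w√2 = 1.1 m² = 1,100,000 mm², so w ≈ 881.9 mm and w√2 ≈ 1247.3 mm → J0 = 882 × 1247 mm.
J1: ⌊1247/2⌋ × 882 = 623 × 882 mm
J2: ⌊882/2⌋ × 623 = 441 × 623 mm
J3: ⌊623/2⌋ × 441 = 311 × 441 mm
J4: ⌊441/2⌋ × 311 = 220 × 311 mm

220 × 311 mm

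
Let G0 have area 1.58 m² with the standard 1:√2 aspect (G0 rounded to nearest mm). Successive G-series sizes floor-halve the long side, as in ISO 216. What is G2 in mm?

528 × 747 mm

Let G0's short side be w mm. w · w√2 = 1.58 m² = 1,580,000 mm², so w ≈ 1057.0 mm and w√2 ≈ 1494.8 mm → G0 = 1057 × 1495 mm.
G1: ⌊1495/2⌋ × 1057 = 747 × 1057 mm
G2: ⌊1057/2⌋ × 747 = 528 × 747 mm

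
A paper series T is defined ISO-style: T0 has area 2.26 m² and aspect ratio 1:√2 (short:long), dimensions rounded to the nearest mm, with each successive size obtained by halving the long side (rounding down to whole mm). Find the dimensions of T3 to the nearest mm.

447 × 632 mm

Let T0's short side be w mm. w · w√2 = 2.26 m² = 2,260,000 mm², so w ≈ 1264.1 mm and w√2 ≈ 1787.8 mm → T0 = 1264 × 1788 mm.
T1: ⌊1788/2⌋ × 1264 = 894 × 1264 mm
T2: ⌊1264/2⌋ × 894 = 632 × 894 mm
T3: ⌊894/2⌋ × 632 = 447 × 632 mm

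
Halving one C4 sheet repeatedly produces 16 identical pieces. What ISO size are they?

16 = 2^4, so 4 halving steps.
C4 → C5 → … → C8 after 4 steps.

C8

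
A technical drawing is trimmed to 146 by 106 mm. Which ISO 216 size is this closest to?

Aspect ratio 146/106 ≈ 1.377 (ISO target is √2 ≈ 1.414).
In the A-series (A0 area = 1 m²): A6 = 105 × 148 mm.
Off by 3 mm total — nearest standard size.

A6 (105 × 148 mm)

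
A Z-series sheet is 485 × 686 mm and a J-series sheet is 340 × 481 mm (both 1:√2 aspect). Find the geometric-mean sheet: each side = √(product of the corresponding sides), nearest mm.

Short side: √(485 · 340) = √164900 ≈ 406.1 → 406 mm
Long side: √(686 · 481) = √329966 ≈ 574.4 → 574 mm

406 × 574 mm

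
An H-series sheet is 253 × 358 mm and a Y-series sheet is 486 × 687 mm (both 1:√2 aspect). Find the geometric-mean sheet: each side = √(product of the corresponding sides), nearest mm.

Short side: √(253 · 486) = √122958 ≈ 350.7 → 351 mm
Long side: √(358 · 687) = √245946 ≈ 495.9 → 496 mm

351 × 496 mm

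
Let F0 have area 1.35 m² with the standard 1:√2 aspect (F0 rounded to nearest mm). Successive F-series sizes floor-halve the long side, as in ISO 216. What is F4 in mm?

Let F0's short side be w mm. w · w√2 = 1.35 m² = 1,350,000 mm², so w ≈ 977.0 mm and w√2 ≈ 1381.7 mm → F0 = 977 × 1382 mm.
F1: ⌊1382/2⌋ × 977 = 691 × 977 mm
F2: ⌊977/2⌋ × 691 = 488 × 691 mm
F3: ⌊691/2⌋ × 488 = 345 × 488 mm
F4: ⌊488/2⌋ × 345 = 244 × 345 mm

244 × 345 mm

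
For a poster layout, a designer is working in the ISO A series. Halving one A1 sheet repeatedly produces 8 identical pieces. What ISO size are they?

A4

8 = 2^3, so 3 halving steps.
A1 → A2 → … → A4 after 3 steps.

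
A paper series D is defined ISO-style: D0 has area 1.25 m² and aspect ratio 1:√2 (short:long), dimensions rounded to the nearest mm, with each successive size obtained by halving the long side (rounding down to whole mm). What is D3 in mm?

332 × 470 mm

Let D0's short side be w mm. w · w√2 = 1.25 m² = 1,250,000 mm², so w ≈ 940.2 mm and w√2 ≈ 1329.6 mm → D0 = 940 × 1330 mm.
D1: ⌊1330/2⌋ × 940 = 665 × 940 mm
D2: ⌊940/2⌋ × 665 = 470 × 665 mm
D3: ⌊665/2⌋ × 470 = 332 × 470 mm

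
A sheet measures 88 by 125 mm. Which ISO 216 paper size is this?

B7 (88 × 125 mm)

Aspect ratio 125/88 ≈ 1.420 — close to the ISO √2 ≈ 1.414.
In the B-series (B0 = 1000 × 1414 mm): B7 = 88 × 125 mm.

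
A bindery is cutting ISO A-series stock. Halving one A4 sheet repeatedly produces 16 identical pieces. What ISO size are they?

16 = 2^4, so 4 halving steps.
A4 → A5 → … → A8 after 4 steps.

A8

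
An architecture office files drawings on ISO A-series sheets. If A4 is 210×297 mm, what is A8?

52 × 74 mm

A5: ⌊297/2⌋ × 210 = 148 × 210 mm
A6: ⌊210/2⌋ × 148 = 105 × 148 mm
A7: ⌊148/2⌋ × 105 = 74 × 105 mm
A8: ⌊105/2⌋ × 74 = 52 × 74 mm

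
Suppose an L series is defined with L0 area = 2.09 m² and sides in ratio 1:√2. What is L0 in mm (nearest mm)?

1216 × 1719 mm

Let the short side be w mm. Then w · w√2 = 2.09 m² = 2,090,000 mm².
w² = 2,090,000/√2, so w ≈ 1215.7 mm; long side = w√2 ≈ 1719.2 mm.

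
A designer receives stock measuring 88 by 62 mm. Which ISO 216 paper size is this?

Aspect ratio 88/62 ≈ 1.419 — close to the ISO √2 ≈ 1.414.
In the B-series (B0 = 1000 × 1414 mm): B8 = 62 × 88 mm.

B8 (62 × 88 mm)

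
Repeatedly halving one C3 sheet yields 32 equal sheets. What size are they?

C8

32 = 2^5, so 5 halving steps.
C3 → C4 → … → C8 after 5 steps.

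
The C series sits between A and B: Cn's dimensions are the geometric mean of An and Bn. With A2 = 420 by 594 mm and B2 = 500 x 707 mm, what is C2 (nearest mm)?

Short side: √(420 · 500) = √210000 ≈ 458.3 → 458 mm
Long side: √(594 · 707) = √419958 ≈ 648.0 → 648 mm

458 × 648 mm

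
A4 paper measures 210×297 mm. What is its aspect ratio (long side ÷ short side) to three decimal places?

297 / 210 = 1.414
Matches √2 ≈ 1.414 — the ISO 216 defining ratio.

1.414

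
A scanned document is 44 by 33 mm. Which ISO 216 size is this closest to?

B10 (31 × 44 mm)

Aspect ratio 44/33 ≈ 1.333 (ISO target is √2 ≈ 1.414).
In the B-series (B0 = 1000 × 1414 mm): B10 = 31 × 44 mm.
Off by 2 mm total — nearest standard size.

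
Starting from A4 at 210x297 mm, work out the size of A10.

A5: ⌊297/2⌋ × 210 = 148 × 210 mm
A6: ⌊210/2⌋ × 148 = 105 × 148 mm
A7: ⌊148/2⌋ × 105 = 74 × 105 mm
A8: ⌊105/2⌋ × 74 = 52 × 74 mm
A9: ⌊74/2⌋ × 52 = 37 × 52 mm
A10: ⌊52/2⌋ × 37 = 26 × 37 mm

26 × 37 mm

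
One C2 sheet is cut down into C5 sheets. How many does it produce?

Each ISO step halves the sheet: 1 × C2 → 2 × C3 → 4 × C4 → 8 × C5
From C2 to C5 is 3 halving steps: 2^3 = 8.

8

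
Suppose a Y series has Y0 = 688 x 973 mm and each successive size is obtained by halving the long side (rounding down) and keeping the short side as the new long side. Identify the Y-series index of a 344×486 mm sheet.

Y0: 688 × 973 mm
Y1: 486 × 688 mm
Y2: 344 × 486 mm
Y3: 243 × 344 mm
→ matches Y2.

Y2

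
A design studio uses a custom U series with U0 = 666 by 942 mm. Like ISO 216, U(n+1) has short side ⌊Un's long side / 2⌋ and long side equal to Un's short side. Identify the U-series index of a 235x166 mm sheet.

U0: 666 × 942 mm
U1: 471 × 666 mm
U2: 333 × 471 mm
U3: 235 × 333 mm
U4: 166 × 235 mm
U5: 117 × 166 mm
→ matches U4.

U4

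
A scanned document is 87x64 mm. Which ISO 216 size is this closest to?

Aspect ratio 87/64 ≈ 1.359 (ISO target is √2 ≈ 1.414).
In the B-series (B0 = 1000 × 1414 mm): B8 = 62 × 88 mm.
Off by 3 mm total — nearest standard size.

B8 (62 × 88 mm)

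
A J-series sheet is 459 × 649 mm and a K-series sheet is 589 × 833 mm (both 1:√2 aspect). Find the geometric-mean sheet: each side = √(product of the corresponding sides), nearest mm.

Short side: √(459 · 589) = √270351 ≈ 520.0 → 520 mm
Long side: √(649 · 833) = √540617 ≈ 735.3 → 735 mm

520 × 735 mm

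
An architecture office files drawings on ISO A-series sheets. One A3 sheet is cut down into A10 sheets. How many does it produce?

A3 = 297 × 420 mm; A10 = 26 × 37 mm.
Each halving step doubles the count; 7 steps from A3 to A10.
2^7 = 128.

128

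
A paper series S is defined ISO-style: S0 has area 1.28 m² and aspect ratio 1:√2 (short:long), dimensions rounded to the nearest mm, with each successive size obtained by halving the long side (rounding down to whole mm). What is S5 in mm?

168 × 237 mm

Let S0's short side be w mm. w · w√2 = 1.28 m² = 1,280,000 mm², so w ≈ 951.4 mm and w√2 ≈ 1345.4 mm → S0 = 951 × 1345 mm.
S1: ⌊1345/2⌋ × 951 = 672 × 951 mm
S2: ⌊951/2⌋ × 672 = 475 × 672 mm
S3: ⌊672/2⌋ × 475 = 336 × 475 mm
S4: ⌊475/2⌋ × 336 = 237 × 336 mm
S5: ⌊336/2⌋ × 237 = 168 × 237 mm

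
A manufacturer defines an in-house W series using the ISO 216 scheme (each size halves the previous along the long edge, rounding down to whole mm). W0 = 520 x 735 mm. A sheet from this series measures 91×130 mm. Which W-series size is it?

W5

W0: 520 × 735 mm
W1: 367 × 520 mm
W2: 260 × 367 mm
W3: 183 × 260 mm
W4: 130 × 183 mm
W5: 91 × 130 mm
W6: 65 × 91 mm
→ matches W5.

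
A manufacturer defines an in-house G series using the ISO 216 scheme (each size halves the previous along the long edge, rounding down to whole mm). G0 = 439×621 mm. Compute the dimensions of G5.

77 × 109 mm

G1: ⌊621/2⌋ × 439 = 310 × 439 mm
G2: ⌊439/2⌋ × 310 = 219 × 310 mm
G3: ⌊310/2⌋ × 219 = 155 × 219 mm
G4: ⌊219/2⌋ × 155 = 109 × 155 mm
G5: ⌊155/2⌋ × 109 = 77 × 109 mm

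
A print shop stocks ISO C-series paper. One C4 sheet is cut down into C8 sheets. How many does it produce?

16

Each ISO step halves the sheet: 1 × C4 → 2 × C5 → 4 × C6 → 8 × C7 → …
From C4 to C8 is 4 halving steps: 2^4 = 16.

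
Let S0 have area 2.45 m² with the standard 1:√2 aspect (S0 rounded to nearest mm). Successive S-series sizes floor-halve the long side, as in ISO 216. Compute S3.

Let S0's short side be w mm. w · w√2 = 2.45 m² = 2,450,000 mm², so w ≈ 1316.2 mm and w√2 ≈ 1861.4 mm → S0 = 1316 × 1861 mm.
S1: ⌊1861/2⌋ × 1316 = 930 × 1316 mm
S2: ⌊1316/2⌋ × 930 = 658 × 930 mm
S3: ⌊930/2⌋ × 658 = 465 × 658 mm

465 × 658 mm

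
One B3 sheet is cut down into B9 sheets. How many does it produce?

64

Each ISO step halves the sheet: 1 × B3 → 2 × B4 → 4 × B5 → 8 × B6 → …
From B3 to B9 is 6 halving steps: 2^6 = 64.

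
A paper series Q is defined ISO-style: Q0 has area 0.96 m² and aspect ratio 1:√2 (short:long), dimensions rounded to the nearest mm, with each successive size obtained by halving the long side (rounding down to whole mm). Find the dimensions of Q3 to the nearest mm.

Let Q0's short side be w mm. w · w√2 = 0.96 m² = 960,000 mm², so w ≈ 823.9 mm and w√2 ≈ 1165.2 mm → Q0 = 824 × 1165 mm.
Q1: ⌊1165/2⌋ × 824 = 582 × 824 mm
Q2: ⌊824/2⌋ × 582 = 412 × 582 mm
Q3: ⌊582/2⌋ × 412 = 291 × 412 mm

291 × 412 mm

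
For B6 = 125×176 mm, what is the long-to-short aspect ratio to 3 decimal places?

1.408

176 / 125 = 1.408
ISO 216 targets √2 ≈ 1.414; the -0.006 deviation is from mm rounding.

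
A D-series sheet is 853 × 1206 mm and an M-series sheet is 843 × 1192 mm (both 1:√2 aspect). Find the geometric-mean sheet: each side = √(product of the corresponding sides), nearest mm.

Short side: √(853 · 843) = √719079 ≈ 848.0 → 848 mm
Long side: √(1206 · 1192) = √1437552 ≈ 1199.0 → 1199 mm

848 × 1199 mm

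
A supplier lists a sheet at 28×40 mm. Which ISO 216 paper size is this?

Aspect ratio 40/28 ≈ 1.429 — close to the ISO √2 ≈ 1.414.
In the C-series (envelope sizes, between A and B): C10 = 28 × 40 mm.

C10 (28 × 40 mm)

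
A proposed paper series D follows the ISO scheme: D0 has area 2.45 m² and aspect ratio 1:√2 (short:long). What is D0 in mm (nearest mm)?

Let the short side be w mm. Then w · w√2 = 2.45 m² = 2,450,000 mm².
w² = 2,450,000/√2, so w ≈ 1316.2 mm; long side = w√2 ≈ 1861.4 mm.

1316 × 1861 mm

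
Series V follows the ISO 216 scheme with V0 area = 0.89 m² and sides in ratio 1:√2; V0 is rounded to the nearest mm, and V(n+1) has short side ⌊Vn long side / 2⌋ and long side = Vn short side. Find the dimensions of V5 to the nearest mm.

Let V0's short side be w mm. w · w√2 = 0.89 m² = 890,000 mm², so w ≈ 793.3 mm and w√2 ≈ 1121.9 mm → V0 = 793 × 1122 mm.
V1: ⌊1122/2⌋ × 793 = 561 × 793 mm
V2: ⌊793/2⌋ × 561 = 396 × 561 mm
V3: ⌊561/2⌋ × 396 = 280 × 396 mm
V4: ⌊396/2⌋ × 280 = 198 × 280 mm
V5: ⌊280/2⌋ × 198 = 140 × 198 mm

140 × 198 mm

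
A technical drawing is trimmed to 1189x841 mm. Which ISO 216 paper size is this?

Aspect ratio 1189/841 ≈ 1.414 — close to the ISO √2 ≈ 1.414.
In the A-series (A0 area = 1 m²): A0 = 841 × 1189 mm.

A0 (841 × 1189 mm)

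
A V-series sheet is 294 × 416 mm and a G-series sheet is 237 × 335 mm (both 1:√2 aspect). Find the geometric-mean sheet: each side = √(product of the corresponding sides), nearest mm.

264 × 373 mm

Short side: √(294 · 237) = √69678 ≈ 264.0 → 264 mm
Long side: √(416 · 335) = √139360 ≈ 373.3 → 373 mm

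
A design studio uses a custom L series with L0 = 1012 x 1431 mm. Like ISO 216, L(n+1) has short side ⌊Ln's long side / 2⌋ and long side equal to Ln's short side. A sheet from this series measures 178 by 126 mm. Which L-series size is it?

L6

L0: 1012 × 1431 mm
L1: 715 × 1012 mm
L2: 506 × 715 mm
L3: 357 × 506 mm
L4: 253 × 357 mm
L5: 178 × 253 mm
L6: 126 × 178 mm
L7: 89 × 126 mm
→ matches L6.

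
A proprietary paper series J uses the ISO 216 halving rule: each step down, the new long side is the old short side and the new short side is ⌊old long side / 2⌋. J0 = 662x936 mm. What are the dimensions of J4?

J1 = 468 × 662 mm (from J0 by 1 halving).
J2: ⌊662/2⌋ × 468 = 331 × 468 mm
J3: ⌊468/2⌋ × 331 = 234 × 331 mm
J4: ⌊331/2⌋ × 234 = 165 × 234 mm

165 × 234 mm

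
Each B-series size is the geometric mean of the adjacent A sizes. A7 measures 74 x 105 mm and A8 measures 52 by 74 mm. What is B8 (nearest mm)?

62 × 88 mm

Short side: √(74 · 52) = √3848 ≈ 62.0 → 62 mm
Long side: √(105 · 74) = √7770 ≈ 88.1 → 88 mm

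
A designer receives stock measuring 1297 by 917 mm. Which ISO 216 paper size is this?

C0 (917 × 1297 mm)

Aspect ratio 1297/917 ≈ 1.414 — close to the ISO √2 ≈ 1.414.
In the C-series (envelope sizes, between A and B): C0 = 917 × 1297 mm.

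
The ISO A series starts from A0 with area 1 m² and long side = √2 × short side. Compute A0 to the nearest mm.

Let the short side be w mm. Then the long side is w√2 and w · w√2 = 10⁶ mm².
w² = 10⁶/√2, so w = 1000 / 2^(1/4) ≈ 840.9 mm; long side = 1000 · 2^(1/4) ≈ 1189.2 mm.

841 × 1189 mm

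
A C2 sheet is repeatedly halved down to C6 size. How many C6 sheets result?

16

Each ISO step halves the sheet: 1 × C2 → 2 × C3 → 4 × C4 → 8 × C5 → …
From C2 to C6 is 4 halving steps: 2^4 = 16.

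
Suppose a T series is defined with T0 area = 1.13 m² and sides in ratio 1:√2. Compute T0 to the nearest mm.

Let the short side be w mm. Then w · w√2 = 1.13 m² = 1,130,000 mm².
w² = 1,130,000/√2, so w ≈ 893.9 mm; long side = w√2 ≈ 1264.1 mm.

894 × 1264 mm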